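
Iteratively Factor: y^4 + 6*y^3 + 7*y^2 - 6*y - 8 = (y + 2)*(y^3 + 4*y^2 - y - 4) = (y - 1)*(y + 2)*(y^2 + 5*y + 4) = (y - 1)*(y + 2)*(y + 4)*(y + 1)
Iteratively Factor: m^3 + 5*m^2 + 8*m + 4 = (m + 2)*(m^2 + 3*m + 2) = (m + 1)*(m + 2)*(m + 2)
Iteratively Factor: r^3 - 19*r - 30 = (r + 3)*(r^2 - 3*r - 10) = (r - 5)*(r + 3)*(r + 2)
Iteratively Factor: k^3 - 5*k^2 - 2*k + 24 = (k + 2)*(k^2 - 7*k + 12) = (k - 3)*(k + 2)*(k - 4)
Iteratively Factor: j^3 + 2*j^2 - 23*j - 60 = (j + 3)*(j^2 - j - 20) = (j - 5)*(j + 3)*(j + 4)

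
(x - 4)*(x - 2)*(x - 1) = x^3 - 7*x^2 + 14*x - 8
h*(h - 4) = h^2 - 4*h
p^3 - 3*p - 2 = (p - 2)*(p + 1)^2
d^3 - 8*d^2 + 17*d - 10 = (d - 5)*(d - 2)*(d - 1)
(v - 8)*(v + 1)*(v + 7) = v^3 - 57*v - 56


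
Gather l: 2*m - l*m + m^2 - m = -l*m + m^2 + m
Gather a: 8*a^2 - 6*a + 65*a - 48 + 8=8*a^2 + 59*a - 40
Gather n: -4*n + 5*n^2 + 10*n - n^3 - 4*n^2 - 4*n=-n^3 + n^2 + 2*n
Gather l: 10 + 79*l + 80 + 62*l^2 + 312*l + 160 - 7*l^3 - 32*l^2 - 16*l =-7*l^3 + 30*l^2 + 375*l + 250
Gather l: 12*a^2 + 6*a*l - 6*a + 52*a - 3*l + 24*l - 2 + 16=12*a^2 + 46*a + l*(6*a + 21) + 14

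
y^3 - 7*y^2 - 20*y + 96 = (y - 8)*(y - 3)*(y + 4)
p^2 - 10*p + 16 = (p - 8)*(p - 2)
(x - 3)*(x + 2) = x^2 - x - 6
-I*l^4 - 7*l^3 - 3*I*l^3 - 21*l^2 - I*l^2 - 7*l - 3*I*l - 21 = (l + 3)*(l - 7*I)*(l - I)*(-I*l + 1)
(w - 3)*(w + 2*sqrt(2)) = w^2 - 3*w + 2*sqrt(2)*w - 6*sqrt(2)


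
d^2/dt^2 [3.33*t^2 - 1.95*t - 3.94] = 6.66000000000000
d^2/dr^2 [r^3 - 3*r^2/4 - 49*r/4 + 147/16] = 6*r - 3/2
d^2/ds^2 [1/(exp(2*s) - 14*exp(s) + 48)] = 2*((7 - 2*exp(s))*(exp(2*s) - 14*exp(s) + 48) + 4*(exp(s) - 7)^2*exp(s))*exp(s)/(exp(2*s) - 14*exp(s) + 48)^3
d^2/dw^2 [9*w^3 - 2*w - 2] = 54*w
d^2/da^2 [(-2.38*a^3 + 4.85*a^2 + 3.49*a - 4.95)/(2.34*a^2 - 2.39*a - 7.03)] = (1.4210854715202e-14*a^5 + 5.6843418860808e-14*a^4 - 13.0246400000001*a^3 + 76.1472240000001*a^2 - 195.163044*a + 142.700094)/(12.812904*a^6 - 39.260052*a^5 - 75.381462*a^4 + 222.243949*a^3 + 226.466529*a^2 - 354.347853*a - 347.428927)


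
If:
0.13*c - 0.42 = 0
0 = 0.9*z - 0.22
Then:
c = 3.23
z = 0.24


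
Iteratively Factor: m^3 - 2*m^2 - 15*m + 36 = (m - 3)*(m^2 + m - 12) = (m - 3)*(m + 4)*(m - 3)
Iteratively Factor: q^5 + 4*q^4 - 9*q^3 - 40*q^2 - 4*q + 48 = (q - 1)*(q^4 + 5*q^3 - 4*q^2 - 44*q - 48) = (q - 3)*(q - 1)*(q^3 + 8*q^2 + 20*q + 16) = (q - 3)*(q - 1)*(q + 2)*(q^2 + 6*q + 8) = (q - 3)*(q - 1)*(q + 2)*(q + 4)*(q + 2)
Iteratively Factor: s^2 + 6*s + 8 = (s + 4)*(s + 2)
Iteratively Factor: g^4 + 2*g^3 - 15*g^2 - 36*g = (g)*(g^3 + 2*g^2 - 15*g - 36) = g*(g + 3)*(g^2 - g - 12) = g*(g - 4)*(g + 3)*(g + 3)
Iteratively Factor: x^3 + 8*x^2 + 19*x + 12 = (x + 4)*(x^2 + 4*x + 3) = (x + 3)*(x + 4)*(x + 1)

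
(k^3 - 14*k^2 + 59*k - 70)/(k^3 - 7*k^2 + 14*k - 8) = (k^2 - 12*k + 35)/(k^2 - 5*k + 4)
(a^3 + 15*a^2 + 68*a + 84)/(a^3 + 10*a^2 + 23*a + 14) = (a + 6)/(a + 1)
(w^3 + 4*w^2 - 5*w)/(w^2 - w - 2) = w*(-w^2 - 4*w + 5)/(-w^2 + w + 2)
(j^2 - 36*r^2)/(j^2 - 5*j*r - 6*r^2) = (j + 6*r)/(j + r)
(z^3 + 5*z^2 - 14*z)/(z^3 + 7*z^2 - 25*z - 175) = z*(z - 2)/(z^2 - 25)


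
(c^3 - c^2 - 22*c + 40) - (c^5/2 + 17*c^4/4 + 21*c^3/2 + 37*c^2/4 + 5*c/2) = -c^5/2 - 17*c^4/4 - 19*c^3/2 - 41*c^2/4 - 49*c/2 + 40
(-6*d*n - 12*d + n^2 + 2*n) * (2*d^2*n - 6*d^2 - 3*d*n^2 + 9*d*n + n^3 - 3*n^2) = -12*d^3*n^2 + 12*d^3*n + 72*d^3 + 20*d^2*n^3 - 20*d^2*n^2 - 120*d^2*n - 9*d*n^4 + 9*d*n^3 + 54*d*n^2 + n^5 - n^4 - 6*n^3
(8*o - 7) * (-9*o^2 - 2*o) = -72*o^3 + 47*o^2 + 14*o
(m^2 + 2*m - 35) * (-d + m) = -d*m^2 - 2*d*m + 35*d + m^3 + 2*m^2 - 35*m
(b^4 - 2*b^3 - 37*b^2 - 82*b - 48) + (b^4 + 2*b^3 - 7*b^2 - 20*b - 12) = 2*b^4 - 44*b^2 - 102*b - 60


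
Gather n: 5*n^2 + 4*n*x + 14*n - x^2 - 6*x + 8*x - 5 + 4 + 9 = 5*n^2 + n*(4*x + 14) - x^2 + 2*x + 8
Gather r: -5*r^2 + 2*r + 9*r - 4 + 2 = -5*r^2 + 11*r - 2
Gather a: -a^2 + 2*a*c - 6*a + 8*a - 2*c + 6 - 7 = -a^2 + a*(2*c + 2) - 2*c - 1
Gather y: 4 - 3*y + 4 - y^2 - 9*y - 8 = -y^2 - 12*y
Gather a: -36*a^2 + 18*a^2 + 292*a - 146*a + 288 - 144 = -18*a^2 + 146*a + 144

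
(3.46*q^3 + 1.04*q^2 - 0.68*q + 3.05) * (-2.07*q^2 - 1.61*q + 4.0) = -7.1622*q^5 - 7.7234*q^4 + 13.5732*q^3 - 1.0587*q^2 - 7.6305*q + 12.2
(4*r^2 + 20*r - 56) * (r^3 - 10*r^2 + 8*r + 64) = 4*r^5 - 20*r^4 - 224*r^3 + 976*r^2 + 832*r - 3584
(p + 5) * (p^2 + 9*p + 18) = p^3 + 14*p^2 + 63*p + 90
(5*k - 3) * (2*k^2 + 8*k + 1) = 10*k^3 + 34*k^2 - 19*k - 3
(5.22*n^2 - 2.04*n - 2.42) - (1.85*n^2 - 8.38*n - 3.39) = 3.37*n^2 + 6.34*n + 0.97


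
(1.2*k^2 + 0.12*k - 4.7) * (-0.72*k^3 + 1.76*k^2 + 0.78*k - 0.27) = -0.864*k^5 + 2.0256*k^4 + 4.5312*k^3 - 8.5024*k^2 - 3.6984*k + 1.269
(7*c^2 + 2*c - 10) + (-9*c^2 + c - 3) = -2*c^2 + 3*c - 13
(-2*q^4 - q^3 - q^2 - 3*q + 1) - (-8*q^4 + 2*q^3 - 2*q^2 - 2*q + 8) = 6*q^4 - 3*q^3 + q^2 - q - 7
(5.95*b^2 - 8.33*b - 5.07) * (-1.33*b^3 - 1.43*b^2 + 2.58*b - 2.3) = -7.9135*b^5 + 2.5704*b^4 + 34.006*b^3 - 27.9263*b^2 + 6.0784*b + 11.661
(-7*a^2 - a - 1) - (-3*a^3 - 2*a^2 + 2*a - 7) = 3*a^3 - 5*a^2 - 3*a + 6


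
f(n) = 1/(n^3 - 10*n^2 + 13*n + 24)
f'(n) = (-3*n^2 + 20*n - 13)/(n^3 - 10*n^2 + 13*n + 24)^2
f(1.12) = 0.04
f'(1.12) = 0.01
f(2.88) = 0.42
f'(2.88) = 3.47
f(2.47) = 0.10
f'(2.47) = 0.17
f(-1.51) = -0.05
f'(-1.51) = -0.10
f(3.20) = -0.25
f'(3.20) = 1.25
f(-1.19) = -0.14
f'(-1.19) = -0.77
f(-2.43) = -0.01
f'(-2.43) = -0.01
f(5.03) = -0.03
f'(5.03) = 0.01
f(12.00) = 0.00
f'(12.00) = 0.00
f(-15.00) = 0.00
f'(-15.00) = 0.00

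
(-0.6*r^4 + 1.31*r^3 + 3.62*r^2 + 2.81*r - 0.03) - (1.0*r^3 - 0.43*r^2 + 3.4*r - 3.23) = -0.6*r^4 + 0.31*r^3 + 4.05*r^2 - 0.59*r + 3.2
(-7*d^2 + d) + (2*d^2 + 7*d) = -5*d^2 + 8*d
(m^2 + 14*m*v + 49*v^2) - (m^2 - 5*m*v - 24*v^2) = 19*m*v + 73*v^2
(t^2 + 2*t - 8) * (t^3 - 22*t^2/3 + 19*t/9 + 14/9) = t^5 - 16*t^4/3 - 185*t^3/9 + 580*t^2/9 - 124*t/9 - 112/9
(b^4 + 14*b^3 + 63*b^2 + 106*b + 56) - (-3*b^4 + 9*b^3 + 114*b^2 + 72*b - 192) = 4*b^4 + 5*b^3 - 51*b^2 + 34*b + 248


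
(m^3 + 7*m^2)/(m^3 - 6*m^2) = (m + 7)/(m - 6)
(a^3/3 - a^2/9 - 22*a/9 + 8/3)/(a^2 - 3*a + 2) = (3*a^2 + 5*a - 12)/(9*(a - 1))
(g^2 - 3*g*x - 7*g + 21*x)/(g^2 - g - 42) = (g - 3*x)/(g + 6)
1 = 1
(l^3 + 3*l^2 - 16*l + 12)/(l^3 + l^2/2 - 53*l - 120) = 2*(l^2 - 3*l + 2)/(2*l^2 - 11*l - 40)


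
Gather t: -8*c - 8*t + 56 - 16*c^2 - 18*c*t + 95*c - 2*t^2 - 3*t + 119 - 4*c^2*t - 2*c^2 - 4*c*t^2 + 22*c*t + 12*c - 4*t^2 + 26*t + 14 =-18*c^2 + 99*c + t^2*(-4*c - 6) + t*(-4*c^2 + 4*c + 15) + 189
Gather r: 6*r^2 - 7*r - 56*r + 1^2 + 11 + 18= 6*r^2 - 63*r + 30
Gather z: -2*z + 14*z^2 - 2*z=14*z^2 - 4*z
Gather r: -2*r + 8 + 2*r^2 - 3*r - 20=2*r^2 - 5*r - 12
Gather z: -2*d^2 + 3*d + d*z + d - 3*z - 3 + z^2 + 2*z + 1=-2*d^2 + 4*d + z^2 + z*(d - 1) - 2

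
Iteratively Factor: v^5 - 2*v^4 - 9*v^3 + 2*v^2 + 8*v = (v + 1)*(v^4 - 3*v^3 - 6*v^2 + 8*v) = v*(v + 1)*(v^3 - 3*v^2 - 6*v + 8) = v*(v + 1)*(v + 2)*(v^2 - 5*v + 4) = v*(v - 1)*(v + 1)*(v + 2)*(v - 4)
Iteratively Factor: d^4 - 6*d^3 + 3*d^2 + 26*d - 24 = (d - 3)*(d^3 - 3*d^2 - 6*d + 8) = (d - 3)*(d + 2)*(d^2 - 5*d + 4) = (d - 3)*(d - 1)*(d + 2)*(d - 4)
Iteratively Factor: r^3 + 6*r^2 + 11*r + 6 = (r + 1)*(r^2 + 5*r + 6) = (r + 1)*(r + 3)*(r + 2)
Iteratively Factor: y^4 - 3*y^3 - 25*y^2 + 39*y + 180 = (y - 4)*(y^3 + y^2 - 21*y - 45) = (y - 5)*(y - 4)*(y^2 + 6*y + 9) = (y - 5)*(y - 4)*(y + 3)*(y + 3)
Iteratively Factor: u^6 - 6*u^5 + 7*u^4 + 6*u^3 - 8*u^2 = (u - 2)*(u^5 - 4*u^4 - u^3 + 4*u^2) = (u - 2)*(u + 1)*(u^4 - 5*u^3 + 4*u^2) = u*(u - 2)*(u + 1)*(u^3 - 5*u^2 + 4*u) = u*(u - 4)*(u - 2)*(u + 1)*(u^2 - u) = u^2*(u - 4)*(u - 2)*(u + 1)*(u - 1)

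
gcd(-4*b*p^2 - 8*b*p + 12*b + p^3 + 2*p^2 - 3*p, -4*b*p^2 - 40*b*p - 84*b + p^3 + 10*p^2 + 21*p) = -4*b*p - 12*b + p^2 + 3*p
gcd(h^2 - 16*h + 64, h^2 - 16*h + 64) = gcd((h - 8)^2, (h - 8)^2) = h^2 - 16*h + 64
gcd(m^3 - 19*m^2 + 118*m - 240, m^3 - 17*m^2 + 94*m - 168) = m - 6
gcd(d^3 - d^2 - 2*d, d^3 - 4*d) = d^2 - 2*d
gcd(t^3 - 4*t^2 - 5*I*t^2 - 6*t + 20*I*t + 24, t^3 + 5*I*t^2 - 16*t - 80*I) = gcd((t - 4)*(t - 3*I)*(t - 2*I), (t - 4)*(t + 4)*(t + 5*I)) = t - 4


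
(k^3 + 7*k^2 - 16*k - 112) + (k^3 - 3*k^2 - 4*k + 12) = 2*k^3 + 4*k^2 - 20*k - 100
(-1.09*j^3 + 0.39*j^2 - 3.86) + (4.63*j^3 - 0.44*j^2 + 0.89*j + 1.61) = 3.54*j^3 - 0.05*j^2 + 0.89*j - 2.25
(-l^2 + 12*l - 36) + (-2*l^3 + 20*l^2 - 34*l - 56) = -2*l^3 + 19*l^2 - 22*l - 92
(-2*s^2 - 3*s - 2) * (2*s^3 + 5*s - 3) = -4*s^5 - 6*s^4 - 14*s^3 - 9*s^2 - s + 6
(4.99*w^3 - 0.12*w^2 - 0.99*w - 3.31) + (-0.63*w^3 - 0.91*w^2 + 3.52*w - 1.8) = 4.36*w^3 - 1.03*w^2 + 2.53*w - 5.11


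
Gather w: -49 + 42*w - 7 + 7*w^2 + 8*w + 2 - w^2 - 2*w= 6*w^2 + 48*w - 54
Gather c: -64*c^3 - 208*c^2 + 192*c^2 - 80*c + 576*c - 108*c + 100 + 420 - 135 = -64*c^3 - 16*c^2 + 388*c + 385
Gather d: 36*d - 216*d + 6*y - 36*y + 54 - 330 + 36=-180*d - 30*y - 240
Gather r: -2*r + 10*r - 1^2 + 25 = 8*r + 24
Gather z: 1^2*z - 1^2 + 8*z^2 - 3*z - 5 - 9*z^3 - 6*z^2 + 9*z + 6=-9*z^3 + 2*z^2 + 7*z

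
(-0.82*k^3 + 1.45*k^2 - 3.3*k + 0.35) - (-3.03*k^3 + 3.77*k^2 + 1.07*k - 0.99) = 2.21*k^3 - 2.32*k^2 - 4.37*k + 1.34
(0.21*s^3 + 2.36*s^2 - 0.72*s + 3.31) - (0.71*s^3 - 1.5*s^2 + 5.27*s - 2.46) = -0.5*s^3 + 3.86*s^2 - 5.99*s + 5.77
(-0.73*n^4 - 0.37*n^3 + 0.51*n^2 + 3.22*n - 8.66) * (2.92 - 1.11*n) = 0.8103*n^5 - 1.7209*n^4 - 1.6465*n^3 - 2.085*n^2 + 19.015*n - 25.2872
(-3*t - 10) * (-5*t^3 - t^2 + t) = 15*t^4 + 53*t^3 + 7*t^2 - 10*t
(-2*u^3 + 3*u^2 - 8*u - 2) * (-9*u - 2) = 18*u^4 - 23*u^3 + 66*u^2 + 34*u + 4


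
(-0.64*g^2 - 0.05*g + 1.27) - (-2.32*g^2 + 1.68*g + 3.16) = 1.68*g^2 - 1.73*g - 1.89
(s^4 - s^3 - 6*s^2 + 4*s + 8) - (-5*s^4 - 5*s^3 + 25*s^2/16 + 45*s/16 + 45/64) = 6*s^4 + 4*s^3 - 121*s^2/16 + 19*s/16 + 467/64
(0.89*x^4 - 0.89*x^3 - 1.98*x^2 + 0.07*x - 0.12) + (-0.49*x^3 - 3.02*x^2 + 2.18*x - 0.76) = 0.89*x^4 - 1.38*x^3 - 5.0*x^2 + 2.25*x - 0.88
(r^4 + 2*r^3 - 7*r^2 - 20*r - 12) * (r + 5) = r^5 + 7*r^4 + 3*r^3 - 55*r^2 - 112*r - 60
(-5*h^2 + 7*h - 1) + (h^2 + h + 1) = -4*h^2 + 8*h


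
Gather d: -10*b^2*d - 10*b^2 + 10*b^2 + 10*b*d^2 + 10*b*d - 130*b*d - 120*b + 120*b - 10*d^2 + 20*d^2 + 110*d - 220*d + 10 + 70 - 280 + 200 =d^2*(10*b + 10) + d*(-10*b^2 - 120*b - 110)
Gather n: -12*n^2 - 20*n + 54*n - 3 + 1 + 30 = -12*n^2 + 34*n + 28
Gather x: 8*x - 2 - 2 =8*x - 4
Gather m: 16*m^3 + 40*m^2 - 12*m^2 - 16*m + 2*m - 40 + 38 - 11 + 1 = 16*m^3 + 28*m^2 - 14*m - 12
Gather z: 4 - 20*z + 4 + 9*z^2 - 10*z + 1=9*z^2 - 30*z + 9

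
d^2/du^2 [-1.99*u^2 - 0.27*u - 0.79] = -3.98000000000000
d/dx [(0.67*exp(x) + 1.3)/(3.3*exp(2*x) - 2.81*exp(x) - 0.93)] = (-2.211*exp(2*x) - 8.58*exp(x) + 3.0299)*exp(x)/(10.89*exp(4*x) - 18.546*exp(3*x) + 1.7581*exp(2*x) + 5.2266*exp(x) + 0.8649)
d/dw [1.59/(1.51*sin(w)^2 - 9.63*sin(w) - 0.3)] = (15.3117 - 4.8018*sin(w))*cos(w)/(-1.51*sin(w)^2 + 9.63*sin(w) + 0.3)^2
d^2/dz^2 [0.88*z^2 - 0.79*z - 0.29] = 1.76000000000000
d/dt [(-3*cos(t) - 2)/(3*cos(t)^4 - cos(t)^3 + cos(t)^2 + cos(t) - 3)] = -(54*sin(t)^4 - 102*sin(t)^2 + 35*cos(t) + 9*cos(3*t) + 70)*sin(t)/(2*(3*sin(t)^4 + sin(t)^2*cos(t) - 7*sin(t)^2 + 1)^2)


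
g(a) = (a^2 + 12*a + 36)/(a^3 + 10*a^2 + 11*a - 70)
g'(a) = (2*a + 12)/(a^3 + 10*a^2 + 11*a - 70) + (-3*a^2 - 20*a - 11)*(a^2 + 12*a + 36)/(a^3 + 10*a^2 + 11*a - 70)^2 = (-a^4 - 24*a^3 - 217*a^2 - 860*a - 1236)/(a^6 + 20*a^5 + 122*a^4 + 80*a^3 - 1279*a^2 - 1540*a + 4900)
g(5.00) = 0.34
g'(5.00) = -0.11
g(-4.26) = -0.24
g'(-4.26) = 0.10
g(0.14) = -0.55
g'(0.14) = -0.29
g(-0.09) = -0.49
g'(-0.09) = -0.23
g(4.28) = 0.44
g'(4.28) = -0.20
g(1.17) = -1.23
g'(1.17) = -1.47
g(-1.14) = -0.33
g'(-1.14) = -0.10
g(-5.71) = 0.01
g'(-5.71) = 0.09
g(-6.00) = 0.00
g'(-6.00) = 0.00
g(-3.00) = -0.22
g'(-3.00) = -0.03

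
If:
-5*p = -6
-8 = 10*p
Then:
No Solution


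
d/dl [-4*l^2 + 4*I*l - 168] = -8*l + 4*I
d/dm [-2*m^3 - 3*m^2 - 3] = 6*m*(-m - 1)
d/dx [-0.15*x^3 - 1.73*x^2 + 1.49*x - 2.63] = -0.45*x^2 - 3.46*x + 1.49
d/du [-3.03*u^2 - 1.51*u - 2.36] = -6.06*u - 1.51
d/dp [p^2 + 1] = 2*p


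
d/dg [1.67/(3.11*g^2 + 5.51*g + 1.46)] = (-10.3874*g - 9.2017)/(3.11*g^2 + 5.51*g + 1.46)^2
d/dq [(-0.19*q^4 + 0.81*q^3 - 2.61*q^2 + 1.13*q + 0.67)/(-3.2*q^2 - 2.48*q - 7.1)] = (1.216*q^5 - 1.1784*q^4 + 1.3784*q^3 - 7.1642*q^2 + 41.35*q - 6.3614)/(10.24*q^4 + 15.872*q^3 + 51.5904*q^2 + 35.216*q + 50.41)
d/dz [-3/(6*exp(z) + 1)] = 18*exp(z)/(6*exp(z) + 1)^2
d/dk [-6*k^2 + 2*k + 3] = 2 - 12*k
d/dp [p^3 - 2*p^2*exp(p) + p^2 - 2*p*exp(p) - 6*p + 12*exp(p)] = -2*p^2*exp(p) + 3*p^2 - 6*p*exp(p) + 2*p + 10*exp(p) - 6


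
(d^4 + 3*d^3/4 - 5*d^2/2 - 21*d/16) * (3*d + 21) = 3*d^5 + 93*d^4/4 + 33*d^3/4 - 903*d^2/16 - 441*d/16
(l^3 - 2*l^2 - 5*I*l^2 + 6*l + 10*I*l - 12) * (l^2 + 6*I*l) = l^5 - 2*l^4 + I*l^4 + 36*l^3 - 2*I*l^3 - 72*l^2 + 36*I*l^2 - 72*I*l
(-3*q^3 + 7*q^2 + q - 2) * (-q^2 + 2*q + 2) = 3*q^5 - 13*q^4 + 7*q^3 + 18*q^2 - 2*q - 4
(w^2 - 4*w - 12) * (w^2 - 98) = w^4 - 4*w^3 - 110*w^2 + 392*w + 1176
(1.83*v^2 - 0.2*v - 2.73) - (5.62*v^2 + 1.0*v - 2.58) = -3.79*v^2 - 1.2*v - 0.15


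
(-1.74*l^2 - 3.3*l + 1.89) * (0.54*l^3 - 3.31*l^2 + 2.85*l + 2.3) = -0.9396*l^5 + 3.9774*l^4 + 6.9846*l^3 - 19.6629*l^2 - 2.2035*l + 4.347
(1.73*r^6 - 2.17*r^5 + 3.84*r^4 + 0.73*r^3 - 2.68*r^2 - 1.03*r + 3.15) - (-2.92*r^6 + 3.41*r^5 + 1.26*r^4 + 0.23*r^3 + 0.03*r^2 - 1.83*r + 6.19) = 4.65*r^6 - 5.58*r^5 + 2.58*r^4 + 0.5*r^3 - 2.71*r^2 + 0.8*r - 3.04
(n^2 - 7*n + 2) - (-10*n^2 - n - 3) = 11*n^2 - 6*n + 5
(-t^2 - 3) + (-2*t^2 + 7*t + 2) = -3*t^2 + 7*t - 1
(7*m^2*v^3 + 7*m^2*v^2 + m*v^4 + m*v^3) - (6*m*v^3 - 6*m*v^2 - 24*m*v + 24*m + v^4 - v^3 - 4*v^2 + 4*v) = 7*m^2*v^3 + 7*m^2*v^2 + m*v^4 - 5*m*v^3 + 6*m*v^2 + 24*m*v - 24*m - v^4 + v^3 + 4*v^2 - 4*v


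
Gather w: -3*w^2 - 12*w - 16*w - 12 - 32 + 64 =-3*w^2 - 28*w + 20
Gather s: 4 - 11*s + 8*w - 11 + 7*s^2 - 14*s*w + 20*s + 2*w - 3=7*s^2 + s*(9 - 14*w) + 10*w - 10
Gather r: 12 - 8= 4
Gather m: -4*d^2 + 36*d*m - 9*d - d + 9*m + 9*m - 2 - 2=-4*d^2 - 10*d + m*(36*d + 18) - 4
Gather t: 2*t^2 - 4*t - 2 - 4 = 2*t^2 - 4*t - 6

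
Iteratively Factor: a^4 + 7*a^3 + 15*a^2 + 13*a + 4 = (a + 1)*(a^3 + 6*a^2 + 9*a + 4) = (a + 1)^2*(a^2 + 5*a + 4) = (a + 1)^2*(a + 4)*(a + 1)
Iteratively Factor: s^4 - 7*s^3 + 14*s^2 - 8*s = (s - 4)*(s^3 - 3*s^2 + 2*s) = (s - 4)*(s - 1)*(s^2 - 2*s) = s*(s - 4)*(s - 1)*(s - 2)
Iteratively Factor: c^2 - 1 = (c - 1)*(c + 1)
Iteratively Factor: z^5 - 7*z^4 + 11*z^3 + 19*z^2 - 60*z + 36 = (z - 2)*(z^4 - 5*z^3 + z^2 + 21*z - 18) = (z - 2)*(z - 1)*(z^3 - 4*z^2 - 3*z + 18) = (z - 2)*(z - 1)*(z + 2)*(z^2 - 6*z + 9) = (z - 3)*(z - 2)*(z - 1)*(z + 2)*(z - 3)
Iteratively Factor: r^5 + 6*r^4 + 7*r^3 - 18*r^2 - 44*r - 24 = (r - 2)*(r^4 + 8*r^3 + 23*r^2 + 28*r + 12) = (r - 2)*(r + 1)*(r^3 + 7*r^2 + 16*r + 12) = (r - 2)*(r + 1)*(r + 2)*(r^2 + 5*r + 6) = (r - 2)*(r + 1)*(r + 2)*(r + 3)*(r + 2)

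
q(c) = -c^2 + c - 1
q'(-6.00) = 13.00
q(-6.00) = -43.00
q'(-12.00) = 25.00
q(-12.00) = -157.00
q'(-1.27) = 3.54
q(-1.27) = -3.88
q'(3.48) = -5.96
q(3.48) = -9.63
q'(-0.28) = 1.56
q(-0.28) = -1.36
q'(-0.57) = 2.14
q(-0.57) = -1.89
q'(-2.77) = 6.54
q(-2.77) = -11.44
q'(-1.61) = 4.22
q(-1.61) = -5.20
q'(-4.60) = 10.20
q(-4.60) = -26.76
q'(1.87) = -2.74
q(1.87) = -2.63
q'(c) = 1 - 2*c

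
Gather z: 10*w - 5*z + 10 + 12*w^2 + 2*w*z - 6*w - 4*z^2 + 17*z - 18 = 12*w^2 + 4*w - 4*z^2 + z*(2*w + 12) - 8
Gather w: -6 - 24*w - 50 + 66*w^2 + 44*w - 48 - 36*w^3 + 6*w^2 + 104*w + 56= -36*w^3 + 72*w^2 + 124*w - 48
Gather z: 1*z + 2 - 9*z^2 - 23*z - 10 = -9*z^2 - 22*z - 8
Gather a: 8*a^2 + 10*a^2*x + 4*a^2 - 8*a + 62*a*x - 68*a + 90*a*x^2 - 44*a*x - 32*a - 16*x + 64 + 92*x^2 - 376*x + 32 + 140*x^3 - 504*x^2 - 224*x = a^2*(10*x + 12) + a*(90*x^2 + 18*x - 108) + 140*x^3 - 412*x^2 - 616*x + 96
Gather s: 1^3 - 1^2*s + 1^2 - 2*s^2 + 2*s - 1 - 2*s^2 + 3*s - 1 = -4*s^2 + 4*s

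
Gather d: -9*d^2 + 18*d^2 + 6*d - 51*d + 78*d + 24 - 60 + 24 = 9*d^2 + 33*d - 12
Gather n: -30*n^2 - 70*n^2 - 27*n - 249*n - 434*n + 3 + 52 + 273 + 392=-100*n^2 - 710*n + 720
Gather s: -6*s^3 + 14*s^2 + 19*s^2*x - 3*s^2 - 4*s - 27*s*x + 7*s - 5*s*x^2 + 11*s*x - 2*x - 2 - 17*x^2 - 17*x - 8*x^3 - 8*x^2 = -6*s^3 + s^2*(19*x + 11) + s*(-5*x^2 - 16*x + 3) - 8*x^3 - 25*x^2 - 19*x - 2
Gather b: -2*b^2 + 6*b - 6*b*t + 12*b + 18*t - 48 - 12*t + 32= -2*b^2 + b*(18 - 6*t) + 6*t - 16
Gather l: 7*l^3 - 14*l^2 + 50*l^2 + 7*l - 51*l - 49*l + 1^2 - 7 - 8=7*l^3 + 36*l^2 - 93*l - 14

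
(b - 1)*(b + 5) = b^2 + 4*b - 5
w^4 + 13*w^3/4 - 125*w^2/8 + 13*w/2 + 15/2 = (w - 2)*(w - 5/4)*(w + 1/2)*(w + 6)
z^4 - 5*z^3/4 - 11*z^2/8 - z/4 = z*(z - 2)*(z + 1/4)*(z + 1/2)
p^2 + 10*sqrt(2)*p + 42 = (p + 3*sqrt(2))*(p + 7*sqrt(2))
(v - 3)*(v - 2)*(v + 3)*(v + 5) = v^4 + 3*v^3 - 19*v^2 - 27*v + 90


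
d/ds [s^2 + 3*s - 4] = 2*s + 3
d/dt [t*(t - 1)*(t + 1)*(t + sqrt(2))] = 4*t^3 + 3*sqrt(2)*t^2 - 2*t - sqrt(2)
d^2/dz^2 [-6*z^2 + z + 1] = -12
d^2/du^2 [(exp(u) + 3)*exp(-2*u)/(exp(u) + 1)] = 2*(2*exp(3*u) + 15*exp(2*u) + 17*exp(u) + 6)*exp(-2*u)/(exp(3*u) + 3*exp(2*u) + 3*exp(u) + 1)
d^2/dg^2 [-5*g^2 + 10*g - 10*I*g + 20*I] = -10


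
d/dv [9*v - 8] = 9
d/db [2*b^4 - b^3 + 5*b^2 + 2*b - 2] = 8*b^3 - 3*b^2 + 10*b + 2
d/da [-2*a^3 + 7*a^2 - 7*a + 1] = -6*a^2 + 14*a - 7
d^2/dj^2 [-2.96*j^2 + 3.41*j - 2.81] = -5.92000000000000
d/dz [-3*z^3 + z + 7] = 1 - 9*z^2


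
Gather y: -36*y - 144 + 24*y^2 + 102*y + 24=24*y^2 + 66*y - 120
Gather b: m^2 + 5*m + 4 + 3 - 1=m^2 + 5*m + 6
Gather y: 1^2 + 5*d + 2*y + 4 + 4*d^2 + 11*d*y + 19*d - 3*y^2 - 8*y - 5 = 4*d^2 + 24*d - 3*y^2 + y*(11*d - 6)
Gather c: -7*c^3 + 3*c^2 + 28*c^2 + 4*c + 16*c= -7*c^3 + 31*c^2 + 20*c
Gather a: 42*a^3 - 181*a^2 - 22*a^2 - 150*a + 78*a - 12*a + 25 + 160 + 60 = 42*a^3 - 203*a^2 - 84*a + 245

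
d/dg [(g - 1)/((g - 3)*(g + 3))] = (-g^2 + 2*g - 9)/(g^4 - 18*g^2 + 81)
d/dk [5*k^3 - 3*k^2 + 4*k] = 15*k^2 - 6*k + 4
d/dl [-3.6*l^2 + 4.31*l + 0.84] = 4.31 - 7.2*l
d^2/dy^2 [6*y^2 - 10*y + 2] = 12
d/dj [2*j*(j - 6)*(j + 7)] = 6*j^2 + 4*j - 84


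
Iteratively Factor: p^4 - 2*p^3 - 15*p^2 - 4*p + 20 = (p - 5)*(p^3 + 3*p^2 - 4) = (p - 5)*(p + 2)*(p^2 + p - 2) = (p - 5)*(p - 1)*(p + 2)*(p + 2)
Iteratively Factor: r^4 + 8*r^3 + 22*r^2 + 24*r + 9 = (r + 3)*(r^3 + 5*r^2 + 7*r + 3) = (r + 1)*(r + 3)*(r^2 + 4*r + 3) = (r + 1)^2*(r + 3)*(r + 3)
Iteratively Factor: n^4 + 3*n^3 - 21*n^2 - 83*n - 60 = (n - 5)*(n^3 + 8*n^2 + 19*n + 12) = (n - 5)*(n + 4)*(n^2 + 4*n + 3) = (n - 5)*(n + 3)*(n + 4)*(n + 1)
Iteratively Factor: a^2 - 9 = (a + 3)*(a - 3)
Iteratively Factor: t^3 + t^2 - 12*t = (t - 3)*(t^2 + 4*t) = (t - 3)*(t + 4)*(t)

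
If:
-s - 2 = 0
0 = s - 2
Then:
No Solution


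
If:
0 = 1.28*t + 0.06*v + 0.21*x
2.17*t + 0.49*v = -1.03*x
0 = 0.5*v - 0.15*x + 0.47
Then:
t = -0.04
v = -0.80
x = 0.46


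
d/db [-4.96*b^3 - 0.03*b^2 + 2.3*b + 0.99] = -14.88*b^2 - 0.06*b + 2.3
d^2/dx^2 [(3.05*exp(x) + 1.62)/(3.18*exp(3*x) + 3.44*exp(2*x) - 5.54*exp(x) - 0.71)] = (123.37128*exp(6*x) + 247.532472*exp(5*x) + 445.958864*exp(4*x) + 167.24945*exp(3*x) - 15.005292*exp(2*x) + 53.550274*exp(x) - 4.834603)*exp(x)/(32.157432*exp(9*x) + 104.359968*exp(8*x) - 55.175544*exp(7*x) - 344.450836*exp(6*x) + 49.5224400000001*exp(5*x) + 366.581016*exp(4*x) - 84.036974*exp(3*x) - 60.170796*exp(2*x) - 8.378142*exp(x) - 0.357911)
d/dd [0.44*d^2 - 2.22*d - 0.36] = 0.88*d - 2.22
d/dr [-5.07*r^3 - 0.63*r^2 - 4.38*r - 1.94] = -15.21*r^2 - 1.26*r - 4.38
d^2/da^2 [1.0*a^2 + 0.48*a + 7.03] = 2.00000000000000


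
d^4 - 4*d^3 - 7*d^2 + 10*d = d*(d - 5)*(d - 1)*(d + 2)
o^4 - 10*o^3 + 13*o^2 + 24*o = o*(o - 8)*(o - 3)*(o + 1)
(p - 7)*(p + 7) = p^2 - 49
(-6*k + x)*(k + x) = -6*k^2 - 5*k*x + x^2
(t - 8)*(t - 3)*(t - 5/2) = t^3 - 27*t^2/2 + 103*t/2 - 60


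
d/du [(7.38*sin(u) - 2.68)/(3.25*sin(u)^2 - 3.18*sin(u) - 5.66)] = (-23.985*sin(u)^2 + 17.42*sin(u) - 50.2932)*cos(u)/(10.5625*sin(u)^4 - 20.67*sin(u)^3 - 26.6776*sin(u)^2 + 35.9976*sin(u) + 32.0356)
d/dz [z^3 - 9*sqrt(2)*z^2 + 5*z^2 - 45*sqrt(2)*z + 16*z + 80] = 3*z^2 - 18*sqrt(2)*z + 10*z - 45*sqrt(2) + 16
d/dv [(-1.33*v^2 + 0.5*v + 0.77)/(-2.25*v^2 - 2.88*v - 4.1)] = (4.9554*v^2 + 14.371*v + 0.1676)/(5.0625*v^4 + 12.96*v^3 + 26.7444*v^2 + 23.616*v + 16.81)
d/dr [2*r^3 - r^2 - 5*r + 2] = 6*r^2 - 2*r - 5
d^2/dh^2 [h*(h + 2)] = 2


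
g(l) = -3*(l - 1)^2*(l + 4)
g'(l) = -3*(l - 1)^2 - 3*(l + 4)*(2*l - 2) = -9*l^2 - 12*l + 21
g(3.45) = -134.16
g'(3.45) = -127.52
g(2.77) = -63.63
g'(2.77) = -81.30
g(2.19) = -26.30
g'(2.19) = -48.44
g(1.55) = -5.04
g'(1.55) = -19.22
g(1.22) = -0.76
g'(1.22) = -7.04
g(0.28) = -6.66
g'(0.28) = 16.93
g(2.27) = -30.34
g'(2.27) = -52.62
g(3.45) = -134.16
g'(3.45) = -127.52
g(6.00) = -750.00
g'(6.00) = -375.00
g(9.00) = -2496.00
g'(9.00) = -816.00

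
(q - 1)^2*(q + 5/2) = q^3 + q^2/2 - 4*q + 5/2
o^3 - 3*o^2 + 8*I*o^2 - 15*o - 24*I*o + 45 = (o - 3)*(o + 3*I)*(o + 5*I)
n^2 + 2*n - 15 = (n - 3)*(n + 5)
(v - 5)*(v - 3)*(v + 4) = v^3 - 4*v^2 - 17*v + 60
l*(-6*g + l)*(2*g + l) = -12*g^2*l - 4*g*l^2 + l^3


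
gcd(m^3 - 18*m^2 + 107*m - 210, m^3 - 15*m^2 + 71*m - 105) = m^2 - 12*m + 35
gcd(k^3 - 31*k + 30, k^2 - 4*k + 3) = k - 1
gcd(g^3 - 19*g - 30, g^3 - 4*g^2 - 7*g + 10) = g^2 - 3*g - 10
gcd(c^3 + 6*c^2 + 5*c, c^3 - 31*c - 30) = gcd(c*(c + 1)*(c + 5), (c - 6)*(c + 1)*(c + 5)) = c^2 + 6*c + 5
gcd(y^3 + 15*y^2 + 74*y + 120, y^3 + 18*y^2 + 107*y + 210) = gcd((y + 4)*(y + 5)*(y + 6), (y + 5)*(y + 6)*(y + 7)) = y^2 + 11*y + 30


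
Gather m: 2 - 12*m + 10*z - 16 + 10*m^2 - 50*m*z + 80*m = 10*m^2 + m*(68 - 50*z) + 10*z - 14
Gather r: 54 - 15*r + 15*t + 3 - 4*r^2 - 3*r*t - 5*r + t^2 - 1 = -4*r^2 + r*(-3*t - 20) + t^2 + 15*t + 56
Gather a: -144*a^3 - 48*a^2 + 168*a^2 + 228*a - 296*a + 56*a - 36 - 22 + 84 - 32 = -144*a^3 + 120*a^2 - 12*a - 6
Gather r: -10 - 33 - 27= -70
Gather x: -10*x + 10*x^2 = 10*x^2 - 10*x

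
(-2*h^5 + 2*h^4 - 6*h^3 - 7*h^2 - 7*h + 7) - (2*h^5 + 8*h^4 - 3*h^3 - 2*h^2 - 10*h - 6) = -4*h^5 - 6*h^4 - 3*h^3 - 5*h^2 + 3*h + 13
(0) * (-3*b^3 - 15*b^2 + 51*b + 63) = 0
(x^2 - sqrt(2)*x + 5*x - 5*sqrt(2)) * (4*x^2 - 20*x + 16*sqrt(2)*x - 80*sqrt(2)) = 4*x^4 + 12*sqrt(2)*x^3 - 132*x^2 - 300*sqrt(2)*x + 800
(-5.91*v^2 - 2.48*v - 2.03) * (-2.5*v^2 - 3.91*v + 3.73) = 14.775*v^4 + 29.3081*v^3 - 7.2725*v^2 - 1.3131*v - 7.5719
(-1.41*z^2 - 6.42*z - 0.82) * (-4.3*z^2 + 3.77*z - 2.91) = 6.063*z^4 + 22.2903*z^3 - 16.5743*z^2 + 15.5908*z + 2.3862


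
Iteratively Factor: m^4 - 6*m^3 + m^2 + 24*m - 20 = (m + 2)*(m^3 - 8*m^2 + 17*m - 10) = (m - 5)*(m + 2)*(m^2 - 3*m + 2) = (m - 5)*(m - 1)*(m + 2)*(m - 2)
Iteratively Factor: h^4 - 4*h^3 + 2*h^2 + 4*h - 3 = (h - 1)*(h^3 - 3*h^2 - h + 3) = (h - 3)*(h - 1)*(h^2 - 1) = (h - 3)*(h - 1)^2*(h + 1)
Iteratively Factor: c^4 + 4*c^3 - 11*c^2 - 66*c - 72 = (c - 4)*(c^3 + 8*c^2 + 21*c + 18) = (c - 4)*(c + 3)*(c^2 + 5*c + 6) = (c - 4)*(c + 3)^2*(c + 2)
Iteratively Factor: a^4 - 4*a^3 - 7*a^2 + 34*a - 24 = (a - 4)*(a^3 - 7*a + 6) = (a - 4)*(a - 2)*(a^2 + 2*a - 3) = (a - 4)*(a - 2)*(a - 1)*(a + 3)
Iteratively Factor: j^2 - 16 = (j - 4)*(j + 4)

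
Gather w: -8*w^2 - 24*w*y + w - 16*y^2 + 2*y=-8*w^2 + w*(1 - 24*y) - 16*y^2 + 2*y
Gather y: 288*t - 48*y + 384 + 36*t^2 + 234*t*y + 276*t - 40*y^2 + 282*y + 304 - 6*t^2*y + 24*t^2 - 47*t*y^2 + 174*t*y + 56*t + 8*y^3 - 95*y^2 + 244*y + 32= 60*t^2 + 620*t + 8*y^3 + y^2*(-47*t - 135) + y*(-6*t^2 + 408*t + 478) + 720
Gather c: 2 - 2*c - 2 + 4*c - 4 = 2*c - 4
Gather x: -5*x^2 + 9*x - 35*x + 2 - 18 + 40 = -5*x^2 - 26*x + 24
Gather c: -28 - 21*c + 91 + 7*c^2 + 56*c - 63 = 7*c^2 + 35*c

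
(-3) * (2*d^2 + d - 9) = -6*d^2 - 3*d + 27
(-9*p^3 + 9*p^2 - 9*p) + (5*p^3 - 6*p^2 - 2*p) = -4*p^3 + 3*p^2 - 11*p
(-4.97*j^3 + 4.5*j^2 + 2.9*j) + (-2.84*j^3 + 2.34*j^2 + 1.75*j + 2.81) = -7.81*j^3 + 6.84*j^2 + 4.65*j + 2.81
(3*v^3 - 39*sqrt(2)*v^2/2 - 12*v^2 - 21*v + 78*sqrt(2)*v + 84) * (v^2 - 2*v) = 3*v^5 - 39*sqrt(2)*v^4/2 - 18*v^4 + 3*v^3 + 117*sqrt(2)*v^3 - 156*sqrt(2)*v^2 + 126*v^2 - 168*v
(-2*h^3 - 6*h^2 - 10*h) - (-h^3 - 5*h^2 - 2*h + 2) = -h^3 - h^2 - 8*h - 2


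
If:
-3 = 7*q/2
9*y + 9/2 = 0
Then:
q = -6/7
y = -1/2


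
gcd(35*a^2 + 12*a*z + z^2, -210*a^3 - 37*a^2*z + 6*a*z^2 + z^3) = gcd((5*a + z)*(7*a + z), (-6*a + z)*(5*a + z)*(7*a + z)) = 35*a^2 + 12*a*z + z^2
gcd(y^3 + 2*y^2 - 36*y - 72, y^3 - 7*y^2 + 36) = y^2 - 4*y - 12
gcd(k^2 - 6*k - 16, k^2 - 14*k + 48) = k - 8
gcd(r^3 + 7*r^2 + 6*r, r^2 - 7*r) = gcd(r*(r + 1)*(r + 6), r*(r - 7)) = r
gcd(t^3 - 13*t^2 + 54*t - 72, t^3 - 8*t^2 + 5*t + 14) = 1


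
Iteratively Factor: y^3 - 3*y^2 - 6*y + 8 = (y + 2)*(y^2 - 5*y + 4) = (y - 4)*(y + 2)*(y - 1)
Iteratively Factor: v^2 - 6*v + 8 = (v - 4)*(v - 2)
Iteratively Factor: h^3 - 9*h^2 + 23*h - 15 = (h - 1)*(h^2 - 8*h + 15) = (h - 5)*(h - 1)*(h - 3)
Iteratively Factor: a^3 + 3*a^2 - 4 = (a + 2)*(a^2 + a - 2) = (a + 2)^2*(a - 1)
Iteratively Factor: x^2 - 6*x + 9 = (x - 3)*(x - 3)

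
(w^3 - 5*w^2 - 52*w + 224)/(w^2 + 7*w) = w - 12 + 32/w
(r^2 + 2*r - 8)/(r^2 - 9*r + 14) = (r + 4)/(r - 7)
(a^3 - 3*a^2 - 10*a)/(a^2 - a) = (a^2 - 3*a - 10)/(a - 1)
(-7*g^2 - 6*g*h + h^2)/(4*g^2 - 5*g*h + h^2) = (-7*g^2 - 6*g*h + h^2)/(4*g^2 - 5*g*h + h^2)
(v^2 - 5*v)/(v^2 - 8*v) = (v - 5)/(v - 8)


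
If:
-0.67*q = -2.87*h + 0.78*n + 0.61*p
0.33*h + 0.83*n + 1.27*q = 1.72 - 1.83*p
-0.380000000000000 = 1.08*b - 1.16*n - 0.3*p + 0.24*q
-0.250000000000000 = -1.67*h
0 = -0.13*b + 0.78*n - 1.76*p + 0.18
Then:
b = -3.12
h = 0.15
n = -1.81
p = -0.47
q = 3.17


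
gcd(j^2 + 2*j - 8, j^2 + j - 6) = j - 2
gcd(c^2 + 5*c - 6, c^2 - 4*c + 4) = 1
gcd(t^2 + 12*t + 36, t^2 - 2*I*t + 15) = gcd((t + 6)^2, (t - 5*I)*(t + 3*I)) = 1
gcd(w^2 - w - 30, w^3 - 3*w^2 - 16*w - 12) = w - 6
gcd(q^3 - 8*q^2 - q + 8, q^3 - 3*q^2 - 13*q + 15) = q - 1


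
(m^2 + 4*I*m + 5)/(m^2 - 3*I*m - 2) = (m + 5*I)/(m - 2*I)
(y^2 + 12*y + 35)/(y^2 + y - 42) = (y + 5)/(y - 6)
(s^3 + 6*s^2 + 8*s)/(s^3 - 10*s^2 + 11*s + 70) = s*(s + 4)/(s^2 - 12*s + 35)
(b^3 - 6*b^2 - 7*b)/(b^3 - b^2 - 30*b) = (-b^2 + 6*b + 7)/(-b^2 + b + 30)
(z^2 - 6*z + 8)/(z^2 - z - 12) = (z - 2)/(z + 3)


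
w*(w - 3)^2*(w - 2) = w^4 - 8*w^3 + 21*w^2 - 18*w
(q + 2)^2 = q^2 + 4*q + 4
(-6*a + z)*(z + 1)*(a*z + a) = -6*a^2*z^2 - 12*a^2*z - 6*a^2 + a*z^3 + 2*a*z^2 + a*z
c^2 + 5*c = c*(c + 5)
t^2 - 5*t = t*(t - 5)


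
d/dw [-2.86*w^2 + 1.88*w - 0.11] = 1.88 - 5.72*w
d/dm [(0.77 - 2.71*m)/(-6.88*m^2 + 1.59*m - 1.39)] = (-18.6448*m^2 + 10.5952*m + 2.5426)/(47.3344*m^4 - 21.8784*m^3 + 21.6545*m^2 - 4.4202*m + 1.9321)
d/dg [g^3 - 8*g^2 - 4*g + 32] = 3*g^2 - 16*g - 4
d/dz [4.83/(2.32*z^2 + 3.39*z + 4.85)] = (-22.4112*z - 16.3737)/(2.32*z^2 + 3.39*z + 4.85)^2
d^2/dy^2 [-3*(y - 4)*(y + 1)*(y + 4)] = -18*y - 6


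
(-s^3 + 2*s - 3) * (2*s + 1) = -2*s^4 - s^3 + 4*s^2 - 4*s - 3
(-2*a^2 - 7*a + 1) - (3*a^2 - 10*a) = -5*a^2 + 3*a + 1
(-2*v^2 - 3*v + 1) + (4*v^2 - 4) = 2*v^2 - 3*v - 3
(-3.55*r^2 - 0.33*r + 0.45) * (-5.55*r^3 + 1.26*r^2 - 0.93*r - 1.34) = 19.7025*r^5 - 2.6415*r^4 + 0.3882*r^3 + 5.6309*r^2 + 0.0237*r - 0.603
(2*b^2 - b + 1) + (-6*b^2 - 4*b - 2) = -4*b^2 - 5*b - 1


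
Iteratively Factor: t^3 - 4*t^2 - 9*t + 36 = (t - 3)*(t^2 - t - 12) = (t - 3)*(t + 3)*(t - 4)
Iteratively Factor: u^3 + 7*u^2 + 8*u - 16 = (u - 1)*(u^2 + 8*u + 16) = (u - 1)*(u + 4)*(u + 4)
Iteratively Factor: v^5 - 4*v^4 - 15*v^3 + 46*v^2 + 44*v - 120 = (v - 2)*(v^4 - 2*v^3 - 19*v^2 + 8*v + 60) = (v - 5)*(v - 2)*(v^3 + 3*v^2 - 4*v - 12) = (v - 5)*(v - 2)^2*(v^2 + 5*v + 6) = (v - 5)*(v - 2)^2*(v + 3)*(v + 2)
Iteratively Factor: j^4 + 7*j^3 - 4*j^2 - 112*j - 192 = (j + 4)*(j^3 + 3*j^2 - 16*j - 48) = (j + 4)^2*(j^2 - j - 12) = (j - 4)*(j + 4)^2*(j + 3)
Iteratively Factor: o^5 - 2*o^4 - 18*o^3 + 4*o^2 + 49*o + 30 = (o + 1)*(o^4 - 3*o^3 - 15*o^2 + 19*o + 30) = (o + 1)*(o + 3)*(o^3 - 6*o^2 + 3*o + 10) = (o - 2)*(o + 1)*(o + 3)*(o^2 - 4*o - 5) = (o - 5)*(o - 2)*(o + 1)*(o + 3)*(o + 1)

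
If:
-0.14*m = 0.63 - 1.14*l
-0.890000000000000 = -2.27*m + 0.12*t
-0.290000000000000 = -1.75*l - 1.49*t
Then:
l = 0.60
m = 0.37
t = -0.51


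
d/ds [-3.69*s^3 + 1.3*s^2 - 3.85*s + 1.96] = -11.07*s^2 + 2.6*s - 3.85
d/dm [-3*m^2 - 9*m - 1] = -6*m - 9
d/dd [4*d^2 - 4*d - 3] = 8*d - 4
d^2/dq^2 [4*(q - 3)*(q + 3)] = 8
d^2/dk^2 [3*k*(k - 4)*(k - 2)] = 18*k - 36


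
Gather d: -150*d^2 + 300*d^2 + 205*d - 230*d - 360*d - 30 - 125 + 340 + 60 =150*d^2 - 385*d + 245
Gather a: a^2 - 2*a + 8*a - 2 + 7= a^2 + 6*a + 5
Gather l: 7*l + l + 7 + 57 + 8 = 8*l + 72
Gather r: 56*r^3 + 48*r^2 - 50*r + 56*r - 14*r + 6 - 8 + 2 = 56*r^3 + 48*r^2 - 8*r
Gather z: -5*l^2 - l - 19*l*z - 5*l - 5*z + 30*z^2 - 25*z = -5*l^2 - 6*l + 30*z^2 + z*(-19*l - 30)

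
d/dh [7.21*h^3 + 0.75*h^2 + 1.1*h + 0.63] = 21.63*h^2 + 1.5*h + 1.1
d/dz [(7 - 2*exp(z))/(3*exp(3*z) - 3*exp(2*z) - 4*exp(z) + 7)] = (12*exp(3*z) - 69*exp(2*z) + 42*exp(z) + 14)*exp(z)/(9*exp(6*z) - 18*exp(5*z) - 15*exp(4*z) + 66*exp(3*z) - 26*exp(2*z) - 56*exp(z) + 49)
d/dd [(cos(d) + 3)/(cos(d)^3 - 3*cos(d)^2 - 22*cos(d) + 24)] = (-33*cos(d)/2 + 3*cos(2*d) + cos(3*d)/2 - 87)*sin(d)/(cos(d)^3 - 3*cos(d)^2 - 22*cos(d) + 24)^2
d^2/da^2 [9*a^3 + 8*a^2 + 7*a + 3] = 54*a + 16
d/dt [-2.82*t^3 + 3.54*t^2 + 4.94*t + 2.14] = -8.46*t^2 + 7.08*t + 4.94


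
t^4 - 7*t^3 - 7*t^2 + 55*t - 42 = (t - 7)*(t - 2)*(t - 1)*(t + 3)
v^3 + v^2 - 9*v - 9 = (v - 3)*(v + 1)*(v + 3)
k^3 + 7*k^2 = k^2*(k + 7)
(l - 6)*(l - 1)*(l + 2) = l^3 - 5*l^2 - 8*l + 12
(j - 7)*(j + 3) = j^2 - 4*j - 21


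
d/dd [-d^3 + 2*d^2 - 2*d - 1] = -3*d^2 + 4*d - 2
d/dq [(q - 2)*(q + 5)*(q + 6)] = 3*q^2 + 18*q + 8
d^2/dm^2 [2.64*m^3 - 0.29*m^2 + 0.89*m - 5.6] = 15.84*m - 0.58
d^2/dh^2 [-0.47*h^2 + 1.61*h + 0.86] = -0.940000000000000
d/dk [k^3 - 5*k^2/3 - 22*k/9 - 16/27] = 3*k^2 - 10*k/3 - 22/9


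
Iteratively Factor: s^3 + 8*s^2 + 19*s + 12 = (s + 1)*(s^2 + 7*s + 12) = (s + 1)*(s + 4)*(s + 3)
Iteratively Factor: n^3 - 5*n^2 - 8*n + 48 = (n - 4)*(n^2 - n - 12) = (n - 4)^2*(n + 3)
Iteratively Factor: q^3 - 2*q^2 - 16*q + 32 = (q - 4)*(q^2 + 2*q - 8) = (q - 4)*(q - 2)*(q + 4)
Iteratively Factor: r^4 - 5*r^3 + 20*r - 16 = (r - 2)*(r^3 - 3*r^2 - 6*r + 8) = (r - 4)*(r - 2)*(r^2 + r - 2) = (r - 4)*(r - 2)*(r + 2)*(r - 1)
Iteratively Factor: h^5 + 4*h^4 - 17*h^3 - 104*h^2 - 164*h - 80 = (h + 2)*(h^4 + 2*h^3 - 21*h^2 - 62*h - 40) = (h - 5)*(h + 2)*(h^3 + 7*h^2 + 14*h + 8) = (h - 5)*(h + 2)^2*(h^2 + 5*h + 4) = (h - 5)*(h + 2)^2*(h + 4)*(h + 1)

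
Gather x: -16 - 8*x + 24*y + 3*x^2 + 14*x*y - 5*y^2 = 3*x^2 + x*(14*y - 8) - 5*y^2 + 24*y - 16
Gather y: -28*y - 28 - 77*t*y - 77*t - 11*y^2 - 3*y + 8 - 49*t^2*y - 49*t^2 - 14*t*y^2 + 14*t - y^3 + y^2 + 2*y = -49*t^2 - 63*t - y^3 + y^2*(-14*t - 10) + y*(-49*t^2 - 77*t - 29) - 20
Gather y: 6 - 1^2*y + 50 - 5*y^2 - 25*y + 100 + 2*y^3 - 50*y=2*y^3 - 5*y^2 - 76*y + 156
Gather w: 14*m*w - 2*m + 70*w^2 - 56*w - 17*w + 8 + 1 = -2*m + 70*w^2 + w*(14*m - 73) + 9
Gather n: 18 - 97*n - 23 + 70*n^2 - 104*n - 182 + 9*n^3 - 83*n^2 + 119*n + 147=9*n^3 - 13*n^2 - 82*n - 40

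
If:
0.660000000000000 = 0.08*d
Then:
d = 8.25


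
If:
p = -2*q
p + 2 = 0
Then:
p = -2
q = 1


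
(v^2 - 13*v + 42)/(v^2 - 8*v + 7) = (v - 6)/(v - 1)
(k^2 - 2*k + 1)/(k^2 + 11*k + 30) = (k^2 - 2*k + 1)/(k^2 + 11*k + 30)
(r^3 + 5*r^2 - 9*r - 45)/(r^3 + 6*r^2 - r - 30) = (r - 3)/(r - 2)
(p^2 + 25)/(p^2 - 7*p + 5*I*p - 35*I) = (p - 5*I)/(p - 7)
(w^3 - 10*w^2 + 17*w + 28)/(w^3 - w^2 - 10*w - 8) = (w - 7)/(w + 2)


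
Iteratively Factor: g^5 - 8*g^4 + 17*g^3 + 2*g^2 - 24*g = (g - 3)*(g^4 - 5*g^3 + 2*g^2 + 8*g) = (g - 3)*(g + 1)*(g^3 - 6*g^2 + 8*g) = (g - 3)*(g - 2)*(g + 1)*(g^2 - 4*g) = g*(g - 3)*(g - 2)*(g + 1)*(g - 4)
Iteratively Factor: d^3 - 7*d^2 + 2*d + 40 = (d - 4)*(d^2 - 3*d - 10) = (d - 4)*(d + 2)*(d - 5)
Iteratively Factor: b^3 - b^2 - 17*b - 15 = (b - 5)*(b^2 + 4*b + 3) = (b - 5)*(b + 1)*(b + 3)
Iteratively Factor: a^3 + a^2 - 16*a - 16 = (a + 1)*(a^2 - 16) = (a - 4)*(a + 1)*(a + 4)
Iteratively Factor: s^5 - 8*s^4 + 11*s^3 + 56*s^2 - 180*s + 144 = (s + 3)*(s^4 - 11*s^3 + 44*s^2 - 76*s + 48) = (s - 4)*(s + 3)*(s^3 - 7*s^2 + 16*s - 12) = (s - 4)*(s - 2)*(s + 3)*(s^2 - 5*s + 6) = (s - 4)*(s - 2)^2*(s + 3)*(s - 3)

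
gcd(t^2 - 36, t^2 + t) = 1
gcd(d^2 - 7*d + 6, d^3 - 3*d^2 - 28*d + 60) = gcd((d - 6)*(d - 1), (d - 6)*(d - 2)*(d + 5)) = d - 6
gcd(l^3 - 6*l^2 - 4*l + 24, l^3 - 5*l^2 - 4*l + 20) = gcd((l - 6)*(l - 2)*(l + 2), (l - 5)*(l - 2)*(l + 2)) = l^2 - 4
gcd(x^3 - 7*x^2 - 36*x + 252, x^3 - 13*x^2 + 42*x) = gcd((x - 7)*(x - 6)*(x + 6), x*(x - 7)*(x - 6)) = x^2 - 13*x + 42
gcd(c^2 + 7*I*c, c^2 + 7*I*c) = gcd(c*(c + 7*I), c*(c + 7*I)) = c^2 + 7*I*c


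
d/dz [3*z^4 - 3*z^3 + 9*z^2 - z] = 12*z^3 - 9*z^2 + 18*z - 1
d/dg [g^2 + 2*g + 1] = 2*g + 2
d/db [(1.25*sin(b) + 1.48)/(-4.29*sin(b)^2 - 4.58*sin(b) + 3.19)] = (5.3625*sin(b)^2 + 12.6984*sin(b) + 10.7659)*cos(b)/(18.4041*sin(b)^4 + 39.2964*sin(b)^3 - 6.3938*sin(b)^2 - 29.2204*sin(b) + 10.1761)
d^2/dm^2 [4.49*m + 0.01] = 0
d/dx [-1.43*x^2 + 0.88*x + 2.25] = 0.88 - 2.86*x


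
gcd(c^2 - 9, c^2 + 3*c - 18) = c - 3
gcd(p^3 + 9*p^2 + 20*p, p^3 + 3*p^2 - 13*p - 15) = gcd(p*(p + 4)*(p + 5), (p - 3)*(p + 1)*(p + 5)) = p + 5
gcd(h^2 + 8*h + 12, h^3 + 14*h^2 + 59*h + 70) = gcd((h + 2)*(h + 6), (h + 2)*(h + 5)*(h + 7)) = h + 2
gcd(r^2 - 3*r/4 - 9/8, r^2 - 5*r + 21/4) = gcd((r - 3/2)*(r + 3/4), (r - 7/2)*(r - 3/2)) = r - 3/2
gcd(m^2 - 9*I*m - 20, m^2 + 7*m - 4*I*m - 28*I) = m - 4*I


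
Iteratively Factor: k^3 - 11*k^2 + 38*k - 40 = (k - 2)*(k^2 - 9*k + 20) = (k - 4)*(k - 2)*(k - 5)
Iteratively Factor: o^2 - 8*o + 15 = (o - 5)*(o - 3)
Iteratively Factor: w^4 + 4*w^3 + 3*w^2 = (w)*(w^3 + 4*w^2 + 3*w) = w*(w + 3)*(w^2 + w) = w^2*(w + 3)*(w + 1)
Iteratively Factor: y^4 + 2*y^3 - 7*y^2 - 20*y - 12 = (y - 3)*(y^3 + 5*y^2 + 8*y + 4) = (y - 3)*(y + 1)*(y^2 + 4*y + 4) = (y - 3)*(y + 1)*(y + 2)*(y + 2)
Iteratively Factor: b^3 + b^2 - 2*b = (b - 1)*(b^2 + 2*b) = b*(b - 1)*(b + 2)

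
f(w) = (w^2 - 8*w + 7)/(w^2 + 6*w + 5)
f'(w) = (-2*w - 6)*(w^2 - 8*w + 7)/(w^2 + 6*w + 5)^2 + (2*w - 8)/(w^2 + 6*w + 5)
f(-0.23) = 2.42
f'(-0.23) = -5.96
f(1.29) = -0.11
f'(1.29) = -0.31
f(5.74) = -0.08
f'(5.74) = 0.07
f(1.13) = -0.06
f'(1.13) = -0.40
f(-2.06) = -8.90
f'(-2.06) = -1.48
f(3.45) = -0.23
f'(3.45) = 0.05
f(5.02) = -0.13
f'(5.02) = 0.07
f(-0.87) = 27.41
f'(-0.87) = -235.63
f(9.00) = 0.11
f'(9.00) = 0.05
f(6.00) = -0.06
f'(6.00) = 0.07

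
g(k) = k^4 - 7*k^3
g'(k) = 4*k^3 - 21*k^2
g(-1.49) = 28.08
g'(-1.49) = -59.85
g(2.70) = -84.64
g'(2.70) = -74.36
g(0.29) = -0.16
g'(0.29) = -1.67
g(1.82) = -31.23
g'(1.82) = -45.45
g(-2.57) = 162.45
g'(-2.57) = -206.60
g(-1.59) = 34.53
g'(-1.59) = -69.17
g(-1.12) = 11.41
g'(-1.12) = -31.96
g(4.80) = -243.30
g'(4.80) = -41.47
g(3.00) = -108.00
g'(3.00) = -81.00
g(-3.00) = 270.00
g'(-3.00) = -297.00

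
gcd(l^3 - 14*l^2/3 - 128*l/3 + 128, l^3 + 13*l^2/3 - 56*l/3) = l - 8/3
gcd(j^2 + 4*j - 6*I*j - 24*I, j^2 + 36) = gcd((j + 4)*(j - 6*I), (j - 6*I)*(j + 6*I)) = j - 6*I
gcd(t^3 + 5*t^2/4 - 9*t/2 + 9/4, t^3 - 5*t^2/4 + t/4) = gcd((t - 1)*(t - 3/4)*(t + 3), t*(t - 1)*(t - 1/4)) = t - 1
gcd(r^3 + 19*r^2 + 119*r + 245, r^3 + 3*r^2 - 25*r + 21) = r + 7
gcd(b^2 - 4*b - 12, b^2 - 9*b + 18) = b - 6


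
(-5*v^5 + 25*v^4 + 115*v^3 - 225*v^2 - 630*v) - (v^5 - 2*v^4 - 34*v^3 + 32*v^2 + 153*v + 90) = -6*v^5 + 27*v^4 + 149*v^3 - 257*v^2 - 783*v - 90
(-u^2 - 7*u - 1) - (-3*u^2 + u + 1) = 2*u^2 - 8*u - 2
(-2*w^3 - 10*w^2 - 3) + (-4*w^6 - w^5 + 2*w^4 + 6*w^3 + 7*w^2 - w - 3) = -4*w^6 - w^5 + 2*w^4 + 4*w^3 - 3*w^2 - w - 6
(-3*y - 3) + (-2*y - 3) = -5*y - 6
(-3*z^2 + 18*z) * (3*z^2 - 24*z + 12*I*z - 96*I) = -9*z^4 + 126*z^3 - 36*I*z^3 - 432*z^2 + 504*I*z^2 - 1728*I*z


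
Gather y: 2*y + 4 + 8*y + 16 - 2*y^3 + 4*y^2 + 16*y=-2*y^3 + 4*y^2 + 26*y + 20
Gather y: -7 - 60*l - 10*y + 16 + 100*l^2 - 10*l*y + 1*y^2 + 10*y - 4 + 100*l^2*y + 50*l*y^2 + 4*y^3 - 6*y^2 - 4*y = 100*l^2 - 60*l + 4*y^3 + y^2*(50*l - 5) + y*(100*l^2 - 10*l - 4) + 5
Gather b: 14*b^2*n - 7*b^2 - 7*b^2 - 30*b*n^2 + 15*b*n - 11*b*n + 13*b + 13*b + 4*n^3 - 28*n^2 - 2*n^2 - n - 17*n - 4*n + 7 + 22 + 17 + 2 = b^2*(14*n - 14) + b*(-30*n^2 + 4*n + 26) + 4*n^3 - 30*n^2 - 22*n + 48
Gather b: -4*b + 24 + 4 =28 - 4*b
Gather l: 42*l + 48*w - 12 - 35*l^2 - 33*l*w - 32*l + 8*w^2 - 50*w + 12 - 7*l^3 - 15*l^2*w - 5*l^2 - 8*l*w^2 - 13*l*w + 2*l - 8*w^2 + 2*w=-7*l^3 + l^2*(-15*w - 40) + l*(-8*w^2 - 46*w + 12)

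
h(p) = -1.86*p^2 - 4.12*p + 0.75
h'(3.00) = -15.28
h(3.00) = -28.35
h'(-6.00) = 18.20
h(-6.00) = -41.49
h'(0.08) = -4.42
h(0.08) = 0.41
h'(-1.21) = 0.38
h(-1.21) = 3.01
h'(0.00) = -4.12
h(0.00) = 0.75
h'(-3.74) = 9.79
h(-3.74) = -9.86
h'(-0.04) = -3.97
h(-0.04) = 0.91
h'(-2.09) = 3.65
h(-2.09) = 1.24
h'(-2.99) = 7.00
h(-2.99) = -3.56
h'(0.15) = -4.68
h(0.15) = 0.09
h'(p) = -3.72*p - 4.12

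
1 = 1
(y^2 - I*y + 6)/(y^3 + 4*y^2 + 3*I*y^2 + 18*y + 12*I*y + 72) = (y + 2*I)/(y^2 + y*(4 + 6*I) + 24*I)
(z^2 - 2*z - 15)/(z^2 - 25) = (z + 3)/(z + 5)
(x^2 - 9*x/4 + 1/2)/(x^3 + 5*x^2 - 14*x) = (x - 1/4)/(x*(x + 7))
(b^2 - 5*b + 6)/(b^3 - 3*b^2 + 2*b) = (b - 3)/(b*(b - 1))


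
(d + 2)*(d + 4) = d^2 + 6*d + 8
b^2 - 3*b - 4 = (b - 4)*(b + 1)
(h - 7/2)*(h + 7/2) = h^2 - 49/4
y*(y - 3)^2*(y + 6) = y^4 - 27*y^2 + 54*y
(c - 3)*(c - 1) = c^2 - 4*c + 3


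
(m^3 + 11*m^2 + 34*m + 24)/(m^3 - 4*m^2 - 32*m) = (m^2 + 7*m + 6)/(m*(m - 8))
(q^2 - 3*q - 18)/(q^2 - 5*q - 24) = (q - 6)/(q - 8)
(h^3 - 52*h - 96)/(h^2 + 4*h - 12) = (h^2 - 6*h - 16)/(h - 2)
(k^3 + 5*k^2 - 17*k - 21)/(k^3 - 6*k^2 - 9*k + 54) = (k^2 + 8*k + 7)/(k^2 - 3*k - 18)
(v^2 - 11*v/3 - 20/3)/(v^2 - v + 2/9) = 3*(3*v^2 - 11*v - 20)/(9*v^2 - 9*v + 2)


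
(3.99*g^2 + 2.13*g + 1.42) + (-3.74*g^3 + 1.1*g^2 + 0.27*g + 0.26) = -3.74*g^3 + 5.09*g^2 + 2.4*g + 1.68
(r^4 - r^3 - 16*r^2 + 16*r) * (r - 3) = r^5 - 4*r^4 - 13*r^3 + 64*r^2 - 48*r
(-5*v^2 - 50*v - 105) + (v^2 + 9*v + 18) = -4*v^2 - 41*v - 87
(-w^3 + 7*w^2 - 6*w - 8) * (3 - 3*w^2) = 3*w^5 - 21*w^4 + 15*w^3 + 45*w^2 - 18*w - 24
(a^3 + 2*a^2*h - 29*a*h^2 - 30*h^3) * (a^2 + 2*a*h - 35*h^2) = a^5 + 4*a^4*h - 60*a^3*h^2 - 158*a^2*h^3 + 955*a*h^4 + 1050*h^5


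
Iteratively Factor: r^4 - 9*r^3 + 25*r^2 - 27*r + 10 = (r - 1)*(r^3 - 8*r^2 + 17*r - 10) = (r - 5)*(r - 1)*(r^2 - 3*r + 2) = (r - 5)*(r - 1)^2*(r - 2)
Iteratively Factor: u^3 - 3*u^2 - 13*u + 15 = (u - 1)*(u^2 - 2*u - 15) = (u - 1)*(u + 3)*(u - 5)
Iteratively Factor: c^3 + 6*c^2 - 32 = (c + 4)*(c^2 + 2*c - 8) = (c + 4)^2*(c - 2)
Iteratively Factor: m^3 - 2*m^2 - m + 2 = (m - 1)*(m^2 - m - 2) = (m - 1)*(m + 1)*(m - 2)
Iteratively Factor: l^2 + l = (l + 1)*(l)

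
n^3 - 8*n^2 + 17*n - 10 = (n - 5)*(n - 2)*(n - 1)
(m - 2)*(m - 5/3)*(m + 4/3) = m^3 - 7*m^2/3 - 14*m/9 + 40/9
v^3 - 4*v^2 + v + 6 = (v - 3)*(v - 2)*(v + 1)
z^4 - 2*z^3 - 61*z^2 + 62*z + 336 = (z - 8)*(z - 3)*(z + 2)*(z + 7)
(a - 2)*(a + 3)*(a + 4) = a^3 + 5*a^2 - 2*a - 24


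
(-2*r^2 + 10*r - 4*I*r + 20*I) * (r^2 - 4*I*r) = -2*r^4 + 10*r^3 + 4*I*r^3 - 16*r^2 - 20*I*r^2 + 80*r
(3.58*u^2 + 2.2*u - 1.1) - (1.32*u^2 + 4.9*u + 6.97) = 2.26*u^2 - 2.7*u - 8.07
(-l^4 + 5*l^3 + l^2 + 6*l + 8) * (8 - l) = l^5 - 13*l^4 + 39*l^3 + 2*l^2 + 40*l + 64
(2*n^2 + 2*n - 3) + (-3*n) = 2*n^2 - n - 3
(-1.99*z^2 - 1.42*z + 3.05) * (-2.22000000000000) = 4.4178*z^2 + 3.1524*z - 6.771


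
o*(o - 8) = o^2 - 8*o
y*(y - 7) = y^2 - 7*y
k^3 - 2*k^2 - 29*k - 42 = (k - 7)*(k + 2)*(k + 3)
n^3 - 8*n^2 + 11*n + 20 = (n - 5)*(n - 4)*(n + 1)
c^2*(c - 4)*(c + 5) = c^4 + c^3 - 20*c^2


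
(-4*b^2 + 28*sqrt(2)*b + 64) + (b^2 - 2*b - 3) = -3*b^2 - 2*b + 28*sqrt(2)*b + 61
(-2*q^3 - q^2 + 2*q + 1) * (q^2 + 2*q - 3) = -2*q^5 - 5*q^4 + 6*q^3 + 8*q^2 - 4*q - 3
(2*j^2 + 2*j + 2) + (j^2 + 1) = 3*j^2 + 2*j + 3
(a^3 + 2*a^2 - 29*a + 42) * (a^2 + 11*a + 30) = a^5 + 13*a^4 + 23*a^3 - 217*a^2 - 408*a + 1260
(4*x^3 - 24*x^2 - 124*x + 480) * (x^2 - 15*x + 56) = 4*x^5 - 84*x^4 + 460*x^3 + 996*x^2 - 14144*x + 26880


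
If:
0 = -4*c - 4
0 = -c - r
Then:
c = -1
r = 1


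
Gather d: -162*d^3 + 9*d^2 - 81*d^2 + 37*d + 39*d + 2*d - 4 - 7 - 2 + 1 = -162*d^3 - 72*d^2 + 78*d - 12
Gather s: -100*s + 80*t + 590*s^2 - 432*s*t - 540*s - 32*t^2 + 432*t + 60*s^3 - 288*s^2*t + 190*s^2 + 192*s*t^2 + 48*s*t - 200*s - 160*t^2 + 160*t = 60*s^3 + s^2*(780 - 288*t) + s*(192*t^2 - 384*t - 840) - 192*t^2 + 672*t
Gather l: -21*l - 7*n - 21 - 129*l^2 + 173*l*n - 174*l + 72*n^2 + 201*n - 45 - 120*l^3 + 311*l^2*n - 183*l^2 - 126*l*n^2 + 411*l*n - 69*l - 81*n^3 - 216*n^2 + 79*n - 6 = -120*l^3 + l^2*(311*n - 312) + l*(-126*n^2 + 584*n - 264) - 81*n^3 - 144*n^2 + 273*n - 72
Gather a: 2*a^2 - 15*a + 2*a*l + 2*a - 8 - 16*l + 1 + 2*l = 2*a^2 + a*(2*l - 13) - 14*l - 7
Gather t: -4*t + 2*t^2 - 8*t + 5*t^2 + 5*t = 7*t^2 - 7*t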